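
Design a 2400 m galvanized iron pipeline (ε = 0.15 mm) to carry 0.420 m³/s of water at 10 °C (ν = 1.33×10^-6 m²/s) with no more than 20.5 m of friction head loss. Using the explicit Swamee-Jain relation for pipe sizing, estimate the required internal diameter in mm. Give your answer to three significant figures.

D ≈ 494 mm

Swamee-Jain (Type III): D = 0.66·[ε^1.25·(LQ²/(gh_f))^4.75 + ν·Q^9.4·(L/(gh_f))^5.2]^0.04
LQ²/(gh_f) = 2.105; L/(gh_f) = 11.93
Term 1 = ε^1.25·(…)^4.75 = 5.70×10^-4; Term 2 = ν·Q^9.4·(…)^5.2 = 1.52×10^-4
D = 0.66·(5.70×10^-4 + 1.52×10^-4)^0.04 = 0.4942 m = 494 mm
Check: V = 2.19 m/s, Re = 8.14×10^5, f = 0.01594, h_f = 18.9 m ≈ 20.5 m ✓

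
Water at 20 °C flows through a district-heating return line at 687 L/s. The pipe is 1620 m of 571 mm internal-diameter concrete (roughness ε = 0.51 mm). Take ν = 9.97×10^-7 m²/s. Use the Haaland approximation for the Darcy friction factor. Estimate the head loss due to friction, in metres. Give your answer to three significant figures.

h_f ≈ 20.1 m

V = 4Q/(πD²) = 4·0.687/(π·0.571²) = 2.683 m/s
Re = VD/ν = 2.683·0.571/9.97×10^-7 = 1.54×10^6 → turbulent
ε/D = 0.51/571 = 8.93×10^-4
Haaland: f = 0.01933
h_f = f(L/D)V²/(2g) = 0.01933·(1620/0.571)·2.683²/(2·9.81) = 20.12 m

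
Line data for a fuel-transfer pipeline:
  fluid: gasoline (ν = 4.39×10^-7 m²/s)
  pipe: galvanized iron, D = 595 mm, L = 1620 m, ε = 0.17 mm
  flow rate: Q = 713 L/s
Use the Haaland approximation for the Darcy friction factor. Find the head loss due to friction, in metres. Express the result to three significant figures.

h_f ≈ 13.7 m

V = 4Q/(πD²) = 4·0.713/(π·0.595²) = 2.564 m/s
Re = VD/ν = 2.564·0.595/4.39×10^-7 = 3.48×10^6 → turbulent
ε/D = 0.17/595 = 2.86×10^-4
Haaland: f = 0.01501
h_f = f(L/D)V²/(2g) = 0.01501·(1620/0.595)·2.564²/(2·9.81) = 13.70 m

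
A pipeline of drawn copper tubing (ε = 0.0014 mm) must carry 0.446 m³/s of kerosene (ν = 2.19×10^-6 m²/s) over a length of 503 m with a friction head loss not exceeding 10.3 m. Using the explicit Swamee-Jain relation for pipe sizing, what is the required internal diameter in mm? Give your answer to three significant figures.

Swamee-Jain (Type III): D = 0.66·[ε^1.25·(LQ²/(gh_f))^4.75 + ν·Q^9.4·(L/(gh_f))^5.2]^0.04
LQ²/(gh_f) = 0.9902; L/(gh_f) = 4.978
Term 1 = ε^1.25·(…)^4.75 = 4.60×10^-8; Term 2 = ν·Q^9.4·(…)^5.2 = 4.67×10^-6
D = 0.66·(4.60×10^-8 + 4.67×10^-6)^0.04 = 0.4041 m = 404 mm
Check: V = 3.48 m/s, Re = 6.42×10^5, f = 0.01259, h_f = 9.66 m ≈ 10.3 m ✓

D ≈ 404 mm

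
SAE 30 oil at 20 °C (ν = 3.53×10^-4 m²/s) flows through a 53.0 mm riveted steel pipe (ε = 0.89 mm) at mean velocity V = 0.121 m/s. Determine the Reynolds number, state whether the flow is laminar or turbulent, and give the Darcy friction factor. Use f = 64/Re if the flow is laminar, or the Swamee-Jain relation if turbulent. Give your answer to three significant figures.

Re = VD/ν = 0.1210·0.0530/3.53×10^-4 = 18.2
Re < 2300 → laminar → f = 64/Re = 3.523

Re ≈ 18.2; laminar; f = 64/Re ≈ 3.52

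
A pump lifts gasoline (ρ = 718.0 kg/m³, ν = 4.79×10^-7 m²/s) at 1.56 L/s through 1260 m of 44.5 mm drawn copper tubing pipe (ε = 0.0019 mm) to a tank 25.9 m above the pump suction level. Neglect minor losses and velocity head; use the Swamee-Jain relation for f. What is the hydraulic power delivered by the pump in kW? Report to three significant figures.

V = 4Q/(πD²) = 1.003 m/s; Re = 9.32×10^4; ε/D = 4.27×10^-5; f = 0.01838
h_f = f(L/D)V²/2g = 26.68 m
Total head H = z + h_f = 25.9 + 26.68 = 52.58 m
P_hyd = ρgQH = 718.0·9.81·0.00156·52.58 = 0.5778 kW

P_hyd ≈ 0.578 kW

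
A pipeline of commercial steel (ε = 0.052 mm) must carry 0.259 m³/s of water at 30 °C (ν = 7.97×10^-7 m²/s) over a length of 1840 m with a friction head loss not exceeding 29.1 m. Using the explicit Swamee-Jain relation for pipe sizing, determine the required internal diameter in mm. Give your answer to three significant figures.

D ≈ 349 mm

Swamee-Jain (Type III): D = 0.66·[ε^1.25·(LQ²/(gh_f))^4.75 + ν·Q^9.4·(L/(gh_f))^5.2]^0.04
LQ²/(gh_f) = 0.4324; L/(gh_f) = 6.445
Term 1 = ε^1.25·(…)^4.75 = 8.23×10^-8; Term 2 = ν·Q^9.4·(…)^5.2 = 3.93×10^-8
D = 0.66·(8.23×10^-8 + 3.93×10^-8)^0.04 = 0.3491 m = 349 mm
Check: V = 2.71 m/s, Re = 1.19×10^6, f = 0.01402, h_f = 27.6 m ≈ 29.1 m ✓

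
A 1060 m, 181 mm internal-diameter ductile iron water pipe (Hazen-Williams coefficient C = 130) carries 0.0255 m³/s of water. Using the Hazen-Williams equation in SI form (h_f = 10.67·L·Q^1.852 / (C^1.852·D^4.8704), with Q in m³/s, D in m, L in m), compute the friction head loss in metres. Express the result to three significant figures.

h_f = 10.67·1060·0.0255^1.852 / (130^1.852·0.181^4.8704) = 6.350 m

h_f ≈ 6.35 m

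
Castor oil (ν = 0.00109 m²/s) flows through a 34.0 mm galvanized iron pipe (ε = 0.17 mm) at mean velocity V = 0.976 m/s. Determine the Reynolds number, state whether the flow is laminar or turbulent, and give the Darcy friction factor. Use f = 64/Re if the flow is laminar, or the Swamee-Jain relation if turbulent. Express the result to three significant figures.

Re = VD/ν = 0.9760·0.0340/0.00109 = 30.4
Re < 2300 → laminar → f = 64/Re = 2.102

Re ≈ 30.4; laminar; f = 64/Re ≈ 2.10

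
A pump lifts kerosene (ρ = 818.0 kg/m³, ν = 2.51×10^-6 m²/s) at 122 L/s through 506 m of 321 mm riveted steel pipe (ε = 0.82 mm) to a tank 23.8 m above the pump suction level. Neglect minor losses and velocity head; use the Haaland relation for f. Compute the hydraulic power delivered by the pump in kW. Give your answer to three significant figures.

V = 4Q/(πD²) = 1.508 m/s; Re = 1.93×10^5; ε/D = 0.00255; f = 0.02576
h_f = f(L/D)V²/2g = 4.704 m
Total head H = z + h_f = 23.8 + 4.704 = 28.50 m
P_hyd = ρgQH = 818.0·9.81·0.122·28.50 = 27.91 kW

P_hyd ≈ 27.9 kW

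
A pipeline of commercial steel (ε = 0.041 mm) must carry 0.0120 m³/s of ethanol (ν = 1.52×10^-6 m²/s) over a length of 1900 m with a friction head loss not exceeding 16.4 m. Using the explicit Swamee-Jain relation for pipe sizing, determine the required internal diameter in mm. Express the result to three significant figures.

Swamee-Jain (Type III): D = 0.66·[ε^1.25·(LQ²/(gh_f))^4.75 + ν·Q^9.4·(L/(gh_f))^5.2]^0.04
LQ²/(gh_f) = 0.001701; L/(gh_f) = 11.81
Term 1 = ε^1.25·(…)^4.75 = 2.30×10^-19; Term 2 = ν·Q^9.4·(…)^5.2 = 5.03×10^-19
D = 0.66·(2.30×10^-19 + 5.03×10^-19)^0.04 = 0.1242 m = 124 mm
Check: V = 0.990 m/s, Re = 8.09×10^4, f = 0.02029, h_f = 15.5 m ≈ 16.4 m ✓

D ≈ 124 mm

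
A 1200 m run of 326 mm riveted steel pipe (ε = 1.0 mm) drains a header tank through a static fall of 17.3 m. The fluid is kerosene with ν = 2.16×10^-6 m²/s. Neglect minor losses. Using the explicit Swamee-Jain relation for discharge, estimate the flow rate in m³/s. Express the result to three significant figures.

Swamee-Jain (Type II): Q = -0.965·√(gD⁵h_f/L)·ln[ε/(3.7D) + √(3.17ν²L/(gD³h_f))]
√(gD⁵h_f/L) = √(9.81·0.326⁵·17.3/1200) = 0.02282
ε/(3.7D) = 8.29×10^-4; √(3.17ν²L/(gD³h_f)) = 5.49×10^-5
Q = -0.965·0.02282·ln(8.840×10^-4) = 0.1548 m³/s
Check: V = 1.85 m/s, Re = 2.80×10^5, f = 0.02696, h_f = 17.4 m ≈ 17.3 m ✓

Q ≈ 0.155 m³/s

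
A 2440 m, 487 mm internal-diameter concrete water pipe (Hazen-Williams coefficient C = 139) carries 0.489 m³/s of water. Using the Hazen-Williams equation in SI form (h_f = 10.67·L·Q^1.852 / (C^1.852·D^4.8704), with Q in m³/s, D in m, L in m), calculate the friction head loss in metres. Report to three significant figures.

h_f = 10.67·2440·0.489^1.852 / (139^1.852·0.487^4.8704) = 24.73 m

h_f ≈ 24.7 m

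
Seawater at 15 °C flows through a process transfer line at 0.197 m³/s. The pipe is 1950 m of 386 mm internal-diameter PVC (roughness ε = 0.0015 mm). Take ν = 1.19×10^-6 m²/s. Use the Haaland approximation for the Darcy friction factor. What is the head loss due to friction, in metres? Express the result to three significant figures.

V = 4Q/(πD²) = 4·0.197/(π·0.386²) = 1.683 m/s
Re = VD/ν = 1.683·0.386/1.19×10^-6 = 5.46×10^5 → turbulent
ε/D = 0.0015/386 = 3.89×10^-6
Haaland: f = 0.01290
h_f = f(L/D)V²/(2g) = 0.01290·(1950/0.386)·1.683²/(2·9.81) = 9.417 m

h_f ≈ 9.42 m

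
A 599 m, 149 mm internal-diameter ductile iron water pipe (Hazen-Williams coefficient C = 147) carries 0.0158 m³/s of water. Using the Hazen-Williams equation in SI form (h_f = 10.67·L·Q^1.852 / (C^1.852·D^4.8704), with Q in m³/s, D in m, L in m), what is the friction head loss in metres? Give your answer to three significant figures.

h_f ≈ 3.04 m

h_f = 10.67·599·0.0158^1.852 / (147^1.852·0.149^4.8704) = 3.038 m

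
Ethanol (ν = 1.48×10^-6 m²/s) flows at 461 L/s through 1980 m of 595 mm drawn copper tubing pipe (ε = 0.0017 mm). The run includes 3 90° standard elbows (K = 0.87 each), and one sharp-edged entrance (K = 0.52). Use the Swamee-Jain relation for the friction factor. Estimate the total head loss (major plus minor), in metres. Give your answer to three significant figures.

V = 4Q/(πD²) = 1.658 m/s; V²/2g = 0.1401 m
Re = 6.67×10^5, ε/D = 2.86×10^-6 → f = 0.01250 (Swamee-Jain)
Major: h_f = f(L/D)·V²/2g = 0.01250·3328·0.1401 = 5.827 m
Minor: ΣK = 3.13; h_m = ΣK·V²/2g = 0.4385 m
Total H_L = 5.827 + 0.4385 = 6.266 m

H_L ≈ 6.27 m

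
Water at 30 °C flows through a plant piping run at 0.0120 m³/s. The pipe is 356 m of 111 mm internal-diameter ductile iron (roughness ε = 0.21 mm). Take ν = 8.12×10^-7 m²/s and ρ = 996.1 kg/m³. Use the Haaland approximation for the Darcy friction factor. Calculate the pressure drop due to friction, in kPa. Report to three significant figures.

Δp ≈ 59.1 kPa

V = 4Q/(πD²) = 4·0.0120/(π·0.111²) = 1.240 m/s
Re = VD/ν = 1.240·0.111/8.12×10^-7 = 1.70×10^5 → turbulent
ε/D = 0.21/111 = 0.00189
Haaland: f = 0.02408
h_f = f(L/D)V²/(2g) = 0.02408·(356/0.111)·1.240²/(2·9.81) = 6.053 m
Δp = ρg·h_f = 996.1·9.81·6.053 = 59.14 kPa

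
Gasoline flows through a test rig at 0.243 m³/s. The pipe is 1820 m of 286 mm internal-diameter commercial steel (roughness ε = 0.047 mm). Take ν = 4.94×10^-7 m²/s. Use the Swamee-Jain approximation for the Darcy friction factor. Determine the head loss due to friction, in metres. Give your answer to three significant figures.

h_f ≈ 64.1 m

V = 4Q/(πD²) = 4·0.243/(π·0.286²) = 3.783 m/s
Re = VD/ν = 3.783·0.286/4.94×10^-7 = 2.19×10^6 → turbulent
ε/D = 0.047/286 = 1.64×10^-4
Swamee-Jain: f = 0.01381
h_f = f(L/D)V²/(2g) = 0.01381·(1820/0.286)·3.783²/(2·9.81) = 64.10 m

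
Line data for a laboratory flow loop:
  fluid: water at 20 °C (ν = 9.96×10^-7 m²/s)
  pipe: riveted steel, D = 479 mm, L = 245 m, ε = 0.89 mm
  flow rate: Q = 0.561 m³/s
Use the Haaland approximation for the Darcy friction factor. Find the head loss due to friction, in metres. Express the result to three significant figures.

V = 4Q/(πD²) = 4·0.561/(π·0.479²) = 3.113 m/s
Re = VD/ν = 3.113·0.479/9.96×10^-7 = 1.50×10^6 → turbulent
ε/D = 0.89/479 = 0.00186
Haaland: f = 0.02313
h_f = f(L/D)V²/(2g) = 0.02313·(245/0.479)·3.113²/(2·9.81) = 5.844 m

h_f ≈ 5.84 m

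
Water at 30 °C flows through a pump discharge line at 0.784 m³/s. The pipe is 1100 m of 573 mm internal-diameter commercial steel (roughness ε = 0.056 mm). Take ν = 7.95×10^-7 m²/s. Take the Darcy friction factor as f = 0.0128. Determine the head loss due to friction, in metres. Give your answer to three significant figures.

h_f ≈ 11.6 m

V = 4Q/(πD²) = 4·0.784/(π·0.573²) = 3.040 m/s
h_f = f(L/D)V²/(2g) = 0.01280·(1100/0.573)·3.040²/(2·9.81) = 11.58 m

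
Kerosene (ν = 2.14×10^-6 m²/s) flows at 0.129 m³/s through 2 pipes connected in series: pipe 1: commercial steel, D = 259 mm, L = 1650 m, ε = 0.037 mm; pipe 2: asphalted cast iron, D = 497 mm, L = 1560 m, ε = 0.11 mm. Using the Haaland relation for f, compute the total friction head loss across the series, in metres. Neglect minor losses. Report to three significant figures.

Pipe 1: V = 2.449 m/s, Re = 2.96×10^5, ε/D = 1.43×10^-4, f = 0.01562, h_1 = f(L/D)V²/2g = 30.41 m
Pipe 2: V = 0.6649 m/s, Re = 1.54×10^5, ε/D = 2.21×10^-4, f = 0.01762, h_2 = f(L/D)V²/2g = 1.246 m
Series → Q common, losses add: H = Σh = 31.66 m

H ≈ 31.7 m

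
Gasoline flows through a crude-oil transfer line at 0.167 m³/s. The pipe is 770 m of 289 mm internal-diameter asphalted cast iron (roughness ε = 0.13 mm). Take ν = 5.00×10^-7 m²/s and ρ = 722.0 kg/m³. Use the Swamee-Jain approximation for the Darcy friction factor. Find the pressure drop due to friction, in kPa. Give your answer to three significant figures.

Δp ≈ 105 kPa

V = 4Q/(πD²) = 4·0.167/(π·0.289²) = 2.546 m/s
Re = VD/ν = 2.546·0.289/5.00×10^-7 = 1.47×10^6 → turbulent
ε/D = 0.13/289 = 4.50×10^-4
Swamee-Jain: f = 0.01677
h_f = f(L/D)V²/(2g) = 0.01677·(770/0.289)·2.546²/(2·9.81) = 14.76 m
Δp = ρg·h_f = 722.0·9.81·14.76 = 104.5 kPa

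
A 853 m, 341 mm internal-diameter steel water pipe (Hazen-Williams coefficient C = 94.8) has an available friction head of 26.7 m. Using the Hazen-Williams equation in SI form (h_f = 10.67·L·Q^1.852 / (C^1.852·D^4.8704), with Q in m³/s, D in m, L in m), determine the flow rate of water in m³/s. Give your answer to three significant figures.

Q ≈ 0.240 m³/s

Rearranging: Q = [h_f·C^1.852·D^4.8704 / (10.67·L)]^(1/1.852)
Q = [26.7·94.8^1.852·0.341^4.8704 / (10.67·853)]^0.540 = 0.2402 m³/s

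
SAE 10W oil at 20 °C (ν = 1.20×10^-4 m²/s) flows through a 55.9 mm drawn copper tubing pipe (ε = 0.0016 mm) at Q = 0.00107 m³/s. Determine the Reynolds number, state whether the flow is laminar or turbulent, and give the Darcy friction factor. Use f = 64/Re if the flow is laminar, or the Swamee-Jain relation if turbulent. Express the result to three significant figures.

Re ≈ 203; laminar; f = 64/Re ≈ 0.315

V = 4Q/(πD²) = 0.4360 m/s
Re = VD/ν = 0.4360·0.0559/1.20×10^-4 = 203
Re < 2300 → laminar → f = 64/Re = 0.3151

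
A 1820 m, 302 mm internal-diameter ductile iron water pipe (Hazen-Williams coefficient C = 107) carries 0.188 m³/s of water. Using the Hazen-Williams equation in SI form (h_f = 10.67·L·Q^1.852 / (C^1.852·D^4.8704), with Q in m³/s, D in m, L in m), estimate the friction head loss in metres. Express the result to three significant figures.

h_f = 10.67·1820·0.188^1.852 / (107^1.852·0.302^4.8704) = 52.26 m

h_f ≈ 52.3 m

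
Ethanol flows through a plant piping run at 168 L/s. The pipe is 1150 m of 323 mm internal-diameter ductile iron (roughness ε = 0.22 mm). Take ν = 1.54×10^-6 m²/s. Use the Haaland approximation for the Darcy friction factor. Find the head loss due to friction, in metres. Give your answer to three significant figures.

V = 4Q/(πD²) = 4·0.168/(π·0.323²) = 2.050 m/s
Re = VD/ν = 2.050·0.323/1.54×10^-6 = 4.30×10^5 → turbulent
ε/D = 0.22/323 = 6.81×10^-4
Haaland: f = 0.01874
h_f = f(L/D)V²/(2g) = 0.01874·(1150/0.323)·2.050²/(2·9.81) = 14.30 m

h_f ≈ 14.3 m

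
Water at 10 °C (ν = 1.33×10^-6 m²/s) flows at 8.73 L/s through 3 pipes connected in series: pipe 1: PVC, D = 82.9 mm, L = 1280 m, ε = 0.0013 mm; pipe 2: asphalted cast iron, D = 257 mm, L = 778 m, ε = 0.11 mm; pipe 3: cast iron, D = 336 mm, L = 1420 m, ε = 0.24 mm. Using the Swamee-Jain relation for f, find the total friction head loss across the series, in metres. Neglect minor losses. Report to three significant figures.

H ≈ 37.1 m

Pipe 1: V = 1.617 m/s, Re = 1.01×10^5, ε/D = 1.57×10^-5, f = 0.01793, h_1 = f(L/D)V²/2g = 36.91 m
Pipe 2: V = 0.1683 m/s, Re = 3.25×10^4, ε/D = 4.28×10^-4, f = 0.02424, h_2 = f(L/D)V²/2g = 0.1059 m
Pipe 3: V = 0.09846 m/s, Re = 2.49×10^4, ε/D = 7.14×10^-4, f = 0.02632, h_3 = f(L/D)V²/2g = 0.05496 m
Series → Q common, losses add: H = Σh = 37.07 m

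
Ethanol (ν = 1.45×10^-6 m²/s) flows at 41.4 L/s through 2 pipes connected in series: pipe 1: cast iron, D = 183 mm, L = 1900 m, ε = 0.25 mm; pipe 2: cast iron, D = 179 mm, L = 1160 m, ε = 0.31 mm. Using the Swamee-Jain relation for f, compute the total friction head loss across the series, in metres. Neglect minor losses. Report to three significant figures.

Pipe 1: V = 1.574 m/s, Re = 1.99×10^5, ε/D = 0.00137, f = 0.02254, h_1 = f(L/D)V²/2g = 29.55 m
Pipe 2: V = 1.645 m/s, Re = 2.03×10^5, ε/D = 0.00173, f = 0.02369, h_2 = f(L/D)V²/2g = 21.18 m
Series → Q common, losses add: H = Σh = 50.72 m

H ≈ 50.7 m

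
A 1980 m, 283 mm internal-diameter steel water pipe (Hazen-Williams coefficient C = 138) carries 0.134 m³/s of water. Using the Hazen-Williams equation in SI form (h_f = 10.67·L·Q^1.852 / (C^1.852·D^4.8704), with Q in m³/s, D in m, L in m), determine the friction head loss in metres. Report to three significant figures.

h_f = 10.67·1980·0.134^1.852 / (138^1.852·0.283^4.8704) = 26.01 m

h_f ≈ 26.0 m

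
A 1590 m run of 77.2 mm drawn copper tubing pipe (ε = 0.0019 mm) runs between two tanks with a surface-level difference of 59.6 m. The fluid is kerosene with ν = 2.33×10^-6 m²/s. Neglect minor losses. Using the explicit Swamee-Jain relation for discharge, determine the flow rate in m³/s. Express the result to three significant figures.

Q ≈ 0.00778 m³/s

Swamee-Jain (Type II): Q = -0.965·√(gD⁵h_f/L)·ln[ε/(3.7D) + √(3.17ν²L/(gD³h_f))]
√(gD⁵h_f/L) = √(9.81·0.0772⁵·59.6/1590) = 0.001004
ε/(3.7D) = 6.65×10^-6; √(3.17ν²L/(gD³h_f)) = 3.19×10^-4
Q = -0.965·0.001004·ln(3.256×10^-4) = 0.007781 m³/s
Check: V = 1.66 m/s, Re = 5.51×10^4, f = 0.02042, h_f = 59.2 m ≈ 59.6 m ✓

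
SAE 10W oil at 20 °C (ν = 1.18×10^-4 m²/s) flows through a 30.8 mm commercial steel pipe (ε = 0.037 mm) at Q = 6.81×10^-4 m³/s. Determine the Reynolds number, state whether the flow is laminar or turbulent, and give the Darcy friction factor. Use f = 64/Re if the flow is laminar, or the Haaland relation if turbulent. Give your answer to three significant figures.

Re ≈ 239; laminar; f = 64/Re ≈ 0.268

V = 4Q/(πD²) = 0.9140 m/s
Re = VD/ν = 0.9140·0.0308/1.18×10^-4 = 239
Re < 2300 → laminar → f = 64/Re = 0.2683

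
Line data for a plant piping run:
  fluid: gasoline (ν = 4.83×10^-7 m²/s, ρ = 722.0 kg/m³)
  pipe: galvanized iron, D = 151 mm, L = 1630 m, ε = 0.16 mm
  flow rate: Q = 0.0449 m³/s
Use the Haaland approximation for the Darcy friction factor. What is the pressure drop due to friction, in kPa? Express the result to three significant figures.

V = 4Q/(πD²) = 4·0.0449/(π·0.151²) = 2.507 m/s
Re = VD/ν = 2.507·0.151/4.83×10^-7 = 7.84×10^5 → turbulent
ε/D = 0.16/151 = 0.00106
Haaland: f = 0.02028
h_f = f(L/D)V²/(2g) = 0.02028·(1630/0.151)·2.507²/(2·9.81) = 70.14 m
Δp = ρg·h_f = 722.0·9.81·70.14 = 496.8 kPa

Δp ≈ 497 kPa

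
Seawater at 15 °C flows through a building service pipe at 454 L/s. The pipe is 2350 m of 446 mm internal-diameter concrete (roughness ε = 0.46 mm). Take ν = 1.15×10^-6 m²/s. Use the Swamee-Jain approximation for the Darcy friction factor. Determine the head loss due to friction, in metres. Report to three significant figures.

V = 4Q/(πD²) = 4·0.454/(π·0.446²) = 2.906 m/s
Re = VD/ν = 2.906·0.446/1.15×10^-6 = 1.13×10^6 → turbulent
ε/D = 0.46/446 = 0.00103
Swamee-Jain: f = 0.02013
h_f = f(L/D)V²/(2g) = 0.02013·(2350/0.446)·2.906²/(2·9.81) = 45.66 m

h_f ≈ 45.7 m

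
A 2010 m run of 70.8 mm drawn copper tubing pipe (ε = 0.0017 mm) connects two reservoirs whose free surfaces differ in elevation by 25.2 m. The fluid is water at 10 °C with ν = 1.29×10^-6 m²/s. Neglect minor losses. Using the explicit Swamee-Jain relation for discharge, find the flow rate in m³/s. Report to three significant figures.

Q ≈ 0.00359 m³/s

Swamee-Jain (Type II): Q = -0.965·√(gD⁵h_f/L)·ln[ε/(3.7D) + √(3.17ν²L/(gD³h_f))]
√(gD⁵h_f/L) = √(9.81·0.0708⁵·25.2/2010) = 4.678×10^-4
ε/(3.7D) = 6.49×10^-6; √(3.17ν²L/(gD³h_f)) = 3.48×10^-4
Q = -0.965·4.678×10^-4·ln(3.541×10^-4) = 0.003587 m³/s
Check: V = 0.911 m/s, Re = 5.00×10^4, f = 0.02086, h_f = 25.1 m ≈ 25.2 m ✓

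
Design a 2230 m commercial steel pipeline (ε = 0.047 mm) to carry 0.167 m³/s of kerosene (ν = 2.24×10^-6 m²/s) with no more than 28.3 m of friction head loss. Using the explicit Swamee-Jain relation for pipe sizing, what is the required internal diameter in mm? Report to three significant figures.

D ≈ 314 mm

Swamee-Jain (Type III): D = 0.66·[ε^1.25·(LQ²/(gh_f))^4.75 + ν·Q^9.4·(L/(gh_f))^5.2]^0.04
LQ²/(gh_f) = 0.2240; L/(gh_f) = 8.032
Term 1 = ε^1.25·(…)^4.75 = 3.19×10^-9; Term 2 = ν·Q^9.4·(…)^5.2 = 5.61×10^-9
D = 0.66·(3.19×10^-9 + 5.61×10^-9)^0.04 = 0.3143 m = 314 mm
Check: V = 2.15 m/s, Re = 3.02×10^5, f = 0.01587, h_f = 26.6 m ≈ 28.3 m ✓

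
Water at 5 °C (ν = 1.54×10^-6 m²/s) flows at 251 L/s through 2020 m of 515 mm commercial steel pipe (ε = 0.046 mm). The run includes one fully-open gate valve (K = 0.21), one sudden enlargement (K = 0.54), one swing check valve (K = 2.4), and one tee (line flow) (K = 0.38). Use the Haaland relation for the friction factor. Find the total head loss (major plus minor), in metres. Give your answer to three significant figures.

H_L ≈ 4.48 m

V = 4Q/(πD²) = 1.205 m/s; V²/2g = 0.07400 m
Re = 4.03×10^5, ε/D = 8.93×10^-5 → f = 0.01453 (Haaland)
Major: h_f = f(L/D)·V²/2g = 0.01453·3922·0.07400 = 4.218 m
Minor: ΣK = 3.53; h_m = ΣK·V²/2g = 0.2612 m
Total H_L = 4.218 + 0.2612 = 4.479 m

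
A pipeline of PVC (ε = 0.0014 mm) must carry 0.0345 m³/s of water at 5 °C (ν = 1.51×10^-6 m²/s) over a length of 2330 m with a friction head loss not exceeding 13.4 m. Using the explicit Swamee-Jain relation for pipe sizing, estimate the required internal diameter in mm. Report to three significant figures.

D ≈ 198 mm

Swamee-Jain (Type III): D = 0.66·[ε^1.25·(LQ²/(gh_f))^4.75 + ν·Q^9.4·(L/(gh_f))^5.2]^0.04
LQ²/(gh_f) = 0.02110; L/(gh_f) = 17.72
Term 1 = ε^1.25·(…)^4.75 = 5.28×10^-16; Term 2 = ν·Q^9.4·(…)^5.2 = 8.45×10^-14
D = 0.66·(5.28×10^-16 + 8.45×10^-14)^0.04 = 0.1980 m = 198 mm
Check: V = 1.12 m/s, Re = 1.47×10^5, f = 0.01656, h_f = 12.5 m ≈ 13.4 m ✓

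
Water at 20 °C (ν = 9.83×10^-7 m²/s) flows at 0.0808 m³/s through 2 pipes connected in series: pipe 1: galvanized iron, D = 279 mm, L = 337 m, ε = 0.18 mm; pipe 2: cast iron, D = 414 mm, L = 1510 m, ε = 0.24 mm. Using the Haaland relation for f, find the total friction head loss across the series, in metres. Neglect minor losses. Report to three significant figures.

Pipe 1: V = 1.322 m/s, Re = 3.75×10^5, ε/D = 6.45×10^-4, f = 0.01866, h_1 = f(L/D)V²/2g = 2.007 m
Pipe 2: V = 0.6002 m/s, Re = 2.53×10^5, ε/D = 5.80×10^-4, f = 0.01872, h_2 = f(L/D)V²/2g = 1.254 m
Series → Q common, losses add: H = Σh = 3.261 m

H ≈ 3.26 m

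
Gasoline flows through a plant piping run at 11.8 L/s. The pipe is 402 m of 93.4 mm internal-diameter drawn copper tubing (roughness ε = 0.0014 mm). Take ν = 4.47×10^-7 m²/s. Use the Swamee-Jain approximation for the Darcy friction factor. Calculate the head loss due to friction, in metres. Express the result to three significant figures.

h_f ≈ 9.17 m

V = 4Q/(πD²) = 4·0.0118/(π·0.0934²) = 1.722 m/s
Re = VD/ν = 1.722·0.0934/4.47×10^-7 = 3.60×10^5 → turbulent
ε/D = 0.0014/93.4 = 1.50×10^-5
Swamee-Jain: f = 0.01409
h_f = f(L/D)V²/(2g) = 0.01409·(402/0.0934)·1.722²/(2·9.81) = 9.170 m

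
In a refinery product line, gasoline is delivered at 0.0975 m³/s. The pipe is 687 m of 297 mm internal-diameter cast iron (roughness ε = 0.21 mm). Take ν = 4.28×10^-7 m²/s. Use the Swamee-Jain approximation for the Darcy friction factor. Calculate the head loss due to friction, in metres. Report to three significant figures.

h_f ≈ 4.34 m

V = 4Q/(πD²) = 4·0.0975/(π·0.297²) = 1.407 m/s
Re = VD/ν = 1.407·0.297/4.28×10^-7 = 9.77×10^5 → turbulent
ε/D = 0.21/297 = 7.07×10^-4
Swamee-Jain: f = 0.01857
h_f = f(L/D)V²/(2g) = 0.01857·(687/0.297)·1.407²/(2·9.81) = 4.337 m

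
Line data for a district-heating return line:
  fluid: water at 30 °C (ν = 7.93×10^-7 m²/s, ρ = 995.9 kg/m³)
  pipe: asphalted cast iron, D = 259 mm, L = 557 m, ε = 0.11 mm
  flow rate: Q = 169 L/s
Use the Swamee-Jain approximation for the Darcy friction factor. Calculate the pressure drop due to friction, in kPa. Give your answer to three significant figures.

V = 4Q/(πD²) = 4·0.169/(π·0.259²) = 3.208 m/s
Re = VD/ν = 3.208·0.259/7.93×10^-7 = 1.05×10^6 → turbulent
ε/D = 0.11/259 = 4.25×10^-4
Swamee-Jain: f = 0.01674
h_f = f(L/D)V²/(2g) = 0.01674·(557/0.259)·3.208²/(2·9.81) = 18.88 m
Δp = ρg·h_f = 995.9·9.81·18.88 = 184.5 kPa

Δp ≈ 184 kPa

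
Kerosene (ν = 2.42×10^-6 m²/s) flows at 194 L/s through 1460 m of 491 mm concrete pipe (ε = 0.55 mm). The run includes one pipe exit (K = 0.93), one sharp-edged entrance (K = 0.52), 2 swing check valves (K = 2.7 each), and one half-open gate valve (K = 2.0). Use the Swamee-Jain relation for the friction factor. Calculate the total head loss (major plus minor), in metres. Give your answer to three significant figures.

V = 4Q/(πD²) = 1.025 m/s; V²/2g = 0.05351 m
Re = 2.08×10^5, ε/D = 0.00112 → f = 0.02161 (Swamee-Jain)
Major: h_f = f(L/D)·V²/2g = 0.02161·2974·0.05351 = 3.438 m
Minor: ΣK = 8.85; h_m = ΣK·V²/2g = 0.4735 m
Total H_L = 3.438 + 0.4735 = 3.911 m

H_L ≈ 3.91 m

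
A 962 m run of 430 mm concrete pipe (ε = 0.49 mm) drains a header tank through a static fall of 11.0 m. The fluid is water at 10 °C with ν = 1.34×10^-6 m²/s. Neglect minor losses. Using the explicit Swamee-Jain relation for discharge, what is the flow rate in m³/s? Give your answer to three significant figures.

Q ≈ 0.314 m³/s

Swamee-Jain (Type II): Q = -0.965·√(gD⁵h_f/L)·ln[ε/(3.7D) + √(3.17ν²L/(gD³h_f))]
√(gD⁵h_f/L) = √(9.81·0.430⁵·11.0/962) = 0.04061
ε/(3.7D) = 3.08×10^-4; √(3.17ν²L/(gD³h_f)) = 2.53×10^-5
Q = -0.965·0.04061·ln(3.332×10^-4) = 0.3138 m³/s
Check: V = 2.16 m/s, Re = 6.93×10^5, f = 0.02078, h_f = 11.1 m ≈ 11.0 m ✓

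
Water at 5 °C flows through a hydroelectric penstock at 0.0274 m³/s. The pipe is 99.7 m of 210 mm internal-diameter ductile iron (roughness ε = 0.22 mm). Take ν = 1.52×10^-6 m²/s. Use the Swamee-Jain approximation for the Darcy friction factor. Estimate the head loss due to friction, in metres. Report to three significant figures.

h_f ≈ 0.338 m

V = 4Q/(πD²) = 4·0.0274/(π·0.210²) = 0.7911 m/s
Re = VD/ν = 0.7911·0.210/1.52×10^-6 = 1.09×10^5 → turbulent
ε/D = 0.22/210 = 0.00105
Swamee-Jain: f = 0.02233
h_f = f(L/D)V²/(2g) = 0.02233·(99.7/0.210)·0.7911²/(2·9.81) = 0.3381 m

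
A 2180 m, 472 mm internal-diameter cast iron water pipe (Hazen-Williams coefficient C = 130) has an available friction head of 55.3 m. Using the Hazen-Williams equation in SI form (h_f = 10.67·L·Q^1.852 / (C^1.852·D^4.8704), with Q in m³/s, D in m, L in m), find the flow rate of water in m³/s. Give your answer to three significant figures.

Rearranging: Q = [h_f·C^1.852·D^4.8704 / (10.67·L)]^(1/1.852)
Q = [55.3·130^1.852·0.472^4.8704 / (10.67·2180)]^0.540 = 0.6913 m³/s

Q ≈ 0.691 m³/s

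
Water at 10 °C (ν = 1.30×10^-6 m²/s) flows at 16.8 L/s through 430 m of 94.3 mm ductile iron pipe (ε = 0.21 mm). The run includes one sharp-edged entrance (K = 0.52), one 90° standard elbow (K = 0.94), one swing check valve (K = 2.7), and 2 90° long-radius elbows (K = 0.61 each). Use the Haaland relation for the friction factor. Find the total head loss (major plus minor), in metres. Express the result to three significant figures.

V = 4Q/(πD²) = 2.405 m/s; V²/2g = 0.2949 m
Re = 1.74×10^5, ε/D = 0.00223 → f = 0.02499 (Haaland)
Major: h_f = f(L/D)·V²/2g = 0.02499·4560·0.2949 = 33.60 m
Minor: ΣK = 5.38; h_m = ΣK·V²/2g = 1.587 m
Total H_L = 33.60 + 1.587 = 35.19 m

H_L ≈ 35.2 m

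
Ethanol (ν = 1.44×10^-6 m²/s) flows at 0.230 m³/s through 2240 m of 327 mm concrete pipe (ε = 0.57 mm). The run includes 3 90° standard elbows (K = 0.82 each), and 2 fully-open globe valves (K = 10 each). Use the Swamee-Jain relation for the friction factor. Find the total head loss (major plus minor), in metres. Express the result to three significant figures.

H_L ≈ 68.9 m

V = 4Q/(πD²) = 2.739 m/s; V²/2g = 0.3823 m
Re = 6.22×10^5, ε/D = 0.00174 → f = 0.02302 (Swamee-Jain)
Major: h_f = f(L/D)·V²/2g = 0.02302·6850·0.3823 = 60.27 m
Minor: ΣK = 22.5; h_m = ΣK·V²/2g = 8.586 m
Total H_L = 60.27 + 8.586 = 68.86 m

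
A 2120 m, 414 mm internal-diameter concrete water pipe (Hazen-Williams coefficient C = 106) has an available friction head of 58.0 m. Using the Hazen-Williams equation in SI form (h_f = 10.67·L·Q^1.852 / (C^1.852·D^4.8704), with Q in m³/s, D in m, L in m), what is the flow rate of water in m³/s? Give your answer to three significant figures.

Rearranging: Q = [h_f·C^1.852·D^4.8704 / (10.67·L)]^(1/1.852)
Q = [58.0·106^1.852·0.414^4.8704 / (10.67·2120)]^0.540 = 0.4159 m³/s

Q ≈ 0.416 m³/s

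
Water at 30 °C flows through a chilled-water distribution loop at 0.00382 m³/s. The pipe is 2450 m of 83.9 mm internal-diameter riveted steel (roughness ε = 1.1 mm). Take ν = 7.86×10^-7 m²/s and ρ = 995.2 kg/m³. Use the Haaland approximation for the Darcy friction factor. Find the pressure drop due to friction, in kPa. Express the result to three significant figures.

V = 4Q/(πD²) = 4·0.00382/(π·0.0839²) = 0.6910 m/s
Re = VD/ν = 0.6910·0.0839/7.86×10^-7 = 7.38×10^4 → turbulent
ε/D = 1.1/83.9 = 0.0131
Haaland: f = 0.04236
h_f = f(L/D)V²/(2g) = 0.04236·(2450/0.0839)·0.6910²/(2·9.81) = 30.10 m
Δp = ρg·h_f = 995.2·9.81·30.10 = 293.9 kPa

Δp ≈ 294 kPa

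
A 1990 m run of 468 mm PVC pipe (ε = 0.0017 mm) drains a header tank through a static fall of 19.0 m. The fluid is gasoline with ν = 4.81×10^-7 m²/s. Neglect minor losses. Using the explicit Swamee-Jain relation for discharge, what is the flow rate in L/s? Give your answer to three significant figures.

Q ≈ 511 L/s

Swamee-Jain (Type II): Q = -0.965·√(gD⁵h_f/L)·ln[ε/(3.7D) + √(3.17ν²L/(gD³h_f))]
√(gD⁵h_f/L) = √(9.81·0.468⁵·19.0/1990) = 0.04586
ε/(3.7D) = 9.82×10^-7; √(3.17ν²L/(gD³h_f)) = 8.74×10^-6
Q = -0.965·0.04586·ln(9.722×10^-6) = 0.5107 m³/s
Check: V = 2.97 m/s, Re = 2.89×10^6, f = 0.009961, h_f = 19.0 m ≈ 19.0 m ✓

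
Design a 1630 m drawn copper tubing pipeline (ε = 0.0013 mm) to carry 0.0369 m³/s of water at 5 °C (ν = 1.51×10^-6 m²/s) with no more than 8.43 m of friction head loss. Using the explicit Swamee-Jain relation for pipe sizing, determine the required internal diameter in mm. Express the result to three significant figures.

Swamee-Jain (Type III): D = 0.66·[ε^1.25·(LQ²/(gh_f))^4.75 + ν·Q^9.4·(L/(gh_f))^5.2]^0.04
LQ²/(gh_f) = 0.02684; L/(gh_f) = 19.71
Term 1 = ε^1.25·(…)^4.75 = 1.51×10^-15; Term 2 = ν·Q^9.4·(…)^5.2 = 2.76×10^-13
D = 0.66·(1.51×10^-15 + 2.76×10^-13)^0.04 = 0.2076 m = 208 mm
Check: V = 1.09 m/s, Re = 1.50×10^5, f = 0.01649, h_f = 7.84 m ≈ 8.43 m ✓

D ≈ 208 mm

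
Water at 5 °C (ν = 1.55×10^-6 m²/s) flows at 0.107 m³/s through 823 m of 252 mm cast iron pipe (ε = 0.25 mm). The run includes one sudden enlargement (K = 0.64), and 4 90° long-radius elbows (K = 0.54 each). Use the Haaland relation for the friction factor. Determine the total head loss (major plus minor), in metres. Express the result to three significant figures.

H_L ≈ 16.3 m

V = 4Q/(πD²) = 2.145 m/s; V²/2g = 0.2346 m
Re = 3.49×10^5, ε/D = 9.92×10^-4 → f = 0.02038 (Haaland)
Major: h_f = f(L/D)·V²/2g = 0.02038·3266·0.2346 = 15.61 m
Minor: ΣK = 2.80; h_m = ΣK·V²/2g = 0.6568 m
Total H_L = 15.61 + 0.6568 = 16.27 m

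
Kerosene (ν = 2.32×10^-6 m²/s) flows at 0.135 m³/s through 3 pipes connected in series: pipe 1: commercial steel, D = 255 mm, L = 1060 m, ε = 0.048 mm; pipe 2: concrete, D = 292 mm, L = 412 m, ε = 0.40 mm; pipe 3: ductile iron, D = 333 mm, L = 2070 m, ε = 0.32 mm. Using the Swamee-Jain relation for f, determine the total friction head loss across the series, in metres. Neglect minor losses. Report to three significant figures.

H ≈ 46.5 m

Pipe 1: V = 2.643 m/s, Re = 2.91×10^5, ε/D = 1.88×10^-4, f = 0.01627, h_1 = f(L/D)V²/2g = 24.09 m
Pipe 2: V = 2.016 m/s, Re = 2.54×10^5, ε/D = 0.00137, f = 0.02230, h_2 = f(L/D)V²/2g = 6.518 m
Pipe 3: V = 1.550 m/s, Re = 2.22×10^5, ε/D = 9.61×10^-4, f = 0.02090, h_3 = f(L/D)V²/2g = 15.91 m
Series → Q common, losses add: H = Σh = 46.52 m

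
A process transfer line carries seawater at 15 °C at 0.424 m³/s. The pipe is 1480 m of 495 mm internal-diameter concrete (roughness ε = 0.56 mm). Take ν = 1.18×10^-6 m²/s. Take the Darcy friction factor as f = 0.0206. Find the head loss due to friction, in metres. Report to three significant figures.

h_f ≈ 15.2 m

V = 4Q/(πD²) = 4·0.424/(π·0.495²) = 2.203 m/s
h_f = f(L/D)V²/(2g) = 0.02060·(1480/0.495)·2.203²/(2·9.81) = 15.24 m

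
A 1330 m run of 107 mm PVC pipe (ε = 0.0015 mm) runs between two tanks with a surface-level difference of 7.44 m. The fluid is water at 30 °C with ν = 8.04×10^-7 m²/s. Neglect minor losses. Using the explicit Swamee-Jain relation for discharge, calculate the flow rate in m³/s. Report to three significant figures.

Swamee-Jain (Type II): Q = -0.965·√(gD⁵h_f/L)·ln[ε/(3.7D) + √(3.17ν²L/(gD³h_f))]
√(gD⁵h_f/L) = √(9.81·0.107⁵·7.44/1330) = 8.773×10^-4
ε/(3.7D) = 3.79×10^-6; √(3.17ν²L/(gD³h_f)) = 1.75×10^-4
Q = -0.965·8.773×10^-4·ln(1.784×10^-4) = 0.007308 m³/s
Check: V = 0.813 m/s, Re = 1.08×10^5, f = 0.01766, h_f = 7.39 m ≈ 7.44 m ✓

Q ≈ 0.00731 m³/s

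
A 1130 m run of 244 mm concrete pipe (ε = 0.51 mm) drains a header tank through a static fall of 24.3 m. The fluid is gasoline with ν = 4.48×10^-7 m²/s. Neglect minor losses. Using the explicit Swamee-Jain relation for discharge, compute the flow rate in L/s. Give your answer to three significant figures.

Swamee-Jain (Type II): Q = -0.965·√(gD⁵h_f/L)·ln[ε/(3.7D) + √(3.17ν²L/(gD³h_f))]
√(gD⁵h_f/L) = √(9.81·0.244⁵·24.3/1130) = 0.01351
ε/(3.7D) = 5.65×10^-4; √(3.17ν²L/(gD³h_f)) = 1.44×10^-5
Q = -0.965·0.01351·ln(5.793×10^-4) = 0.09716 m³/s
Check: V = 2.08 m/s, Re = 1.13×10^6, f = 0.02392, h_f = 24.4 m ≈ 24.3 m ✓

Q ≈ 97.2 L/s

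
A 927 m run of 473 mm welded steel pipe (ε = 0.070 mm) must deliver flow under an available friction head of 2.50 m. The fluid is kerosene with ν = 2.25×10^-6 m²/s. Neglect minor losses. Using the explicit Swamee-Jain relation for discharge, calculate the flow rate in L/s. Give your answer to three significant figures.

Swamee-Jain (Type II): Q = -0.965·√(gD⁵h_f/L)·ln[ε/(3.7D) + √(3.17ν²L/(gD³h_f))]
√(gD⁵h_f/L) = √(9.81·0.473⁵·2.50/927) = 0.02503
ε/(3.7D) = 4.00×10^-5; √(3.17ν²L/(gD³h_f)) = 7.57×10^-5
Q = -0.965·0.02503·ln(1.157×10^-4) = 0.2189 m³/s
Check: V = 1.25 m/s, Re = 2.62×10^5, f = 0.01615, h_f = 2.50 m ≈ 2.50 m ✓

Q ≈ 219 L/s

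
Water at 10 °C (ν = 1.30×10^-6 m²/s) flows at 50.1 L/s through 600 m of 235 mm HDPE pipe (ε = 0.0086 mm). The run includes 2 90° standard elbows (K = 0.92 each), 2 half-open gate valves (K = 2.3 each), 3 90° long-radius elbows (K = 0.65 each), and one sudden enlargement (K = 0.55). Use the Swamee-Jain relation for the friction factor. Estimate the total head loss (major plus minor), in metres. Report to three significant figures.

H_L ≈ 3.34 m

V = 4Q/(πD²) = 1.155 m/s; V²/2g = 0.06800 m
Re = 2.09×10^5, ε/D = 3.66×10^-5 → f = 0.01574 (Swamee-Jain)
Major: h_f = f(L/D)·V²/2g = 0.01574·2553·0.06800 = 2.733 m
Minor: ΣK = 8.94; h_m = ΣK·V²/2g = 0.6079 m
Total H_L = 2.733 + 0.6079 = 3.341 m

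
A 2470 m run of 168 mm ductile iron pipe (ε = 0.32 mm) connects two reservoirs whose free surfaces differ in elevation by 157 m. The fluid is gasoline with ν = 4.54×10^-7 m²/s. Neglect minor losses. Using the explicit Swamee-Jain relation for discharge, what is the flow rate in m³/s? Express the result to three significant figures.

Q ≈ 0.0665 m³/s

Swamee-Jain (Type II): Q = -0.965·√(gD⁵h_f/L)·ln[ε/(3.7D) + √(3.17ν²L/(gD³h_f))]
√(gD⁵h_f/L) = √(9.81·0.168⁵·157/2470) = 0.009135
ε/(3.7D) = 5.15×10^-4; √(3.17ν²L/(gD³h_f)) = 1.49×10^-5
Q = -0.965·0.009135·ln(5.297×10^-4) = 0.06650 m³/s
Check: V = 3.00 m/s, Re = 1.11×10^6, f = 0.02336, h_f = 158 m ≈ 157 m ✓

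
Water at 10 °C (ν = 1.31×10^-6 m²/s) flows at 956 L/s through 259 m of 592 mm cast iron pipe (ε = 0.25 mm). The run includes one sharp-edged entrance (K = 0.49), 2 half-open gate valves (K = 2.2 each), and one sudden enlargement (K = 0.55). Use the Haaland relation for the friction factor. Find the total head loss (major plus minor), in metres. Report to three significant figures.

V = 4Q/(πD²) = 3.473 m/s; V²/2g = 0.6148 m
Re = 1.57×10^6, ε/D = 4.22×10^-4 → f = 0.01644 (Haaland)
Major: h_f = f(L/D)·V²/2g = 0.01644·437.5·0.6148 = 4.422 m
Minor: ΣK = 5.44; h_m = ΣK·V²/2g = 3.345 m
Total H_L = 4.422 + 3.345 = 7.766 m

H_L ≈ 7.77 m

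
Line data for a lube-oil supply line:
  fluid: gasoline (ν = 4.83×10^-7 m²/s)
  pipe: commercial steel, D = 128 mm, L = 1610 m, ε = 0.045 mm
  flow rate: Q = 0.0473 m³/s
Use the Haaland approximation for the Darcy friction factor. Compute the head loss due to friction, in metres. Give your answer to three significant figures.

V = 4Q/(πD²) = 4·0.0473/(π·0.128²) = 3.676 m/s
Re = VD/ν = 3.676·0.128/4.83×10^-7 = 9.74×10^5 → turbulent
ε/D = 0.045/128 = 3.52×10^-4
Haaland: f = 0.01607
h_f = f(L/D)V²/(2g) = 0.01607·(1610/0.128)·3.676²/(2·9.81) = 139.2 m

h_f ≈ 139 m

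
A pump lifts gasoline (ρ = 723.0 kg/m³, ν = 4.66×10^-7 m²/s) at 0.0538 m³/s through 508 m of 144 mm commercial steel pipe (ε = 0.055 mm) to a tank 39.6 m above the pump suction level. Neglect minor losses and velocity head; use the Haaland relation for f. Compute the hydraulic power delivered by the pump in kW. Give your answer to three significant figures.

V = 4Q/(πD²) = 3.303 m/s; Re = 1.02×10^6; ε/D = 3.82×10^-4; f = 0.01629
h_f = f(L/D)V²/2g = 31.96 m
Total head H = z + h_f = 39.6 + 31.96 = 71.56 m
P_hyd = ρgQH = 723.0·9.81·0.0538·71.56 = 27.31 kW

P_hyd ≈ 27.3 kW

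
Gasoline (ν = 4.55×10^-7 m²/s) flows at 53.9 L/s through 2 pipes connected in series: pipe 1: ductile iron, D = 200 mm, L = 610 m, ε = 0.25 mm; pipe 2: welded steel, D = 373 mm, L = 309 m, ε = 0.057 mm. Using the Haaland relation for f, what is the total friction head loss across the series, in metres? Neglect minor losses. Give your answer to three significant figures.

Pipe 1: V = 1.716 m/s, Re = 7.54×10^5, ε/D = 0.00125, f = 0.02109, h_1 = f(L/D)V²/2g = 9.650 m
Pipe 2: V = 0.4933 m/s, Re = 4.04×10^5, ε/D = 1.53×10^-4, f = 0.01515, h_2 = f(L/D)V²/2g = 0.1557 m
Series → Q common, losses add: H = Σh = 9.805 m

H ≈ 9.81 m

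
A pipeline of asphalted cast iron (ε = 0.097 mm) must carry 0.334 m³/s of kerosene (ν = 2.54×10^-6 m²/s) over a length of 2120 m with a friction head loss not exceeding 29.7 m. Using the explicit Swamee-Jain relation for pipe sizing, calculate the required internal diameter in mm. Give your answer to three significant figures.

Swamee-Jain (Type III): D = 0.66·[ε^1.25·(LQ²/(gh_f))^4.75 + ν·Q^9.4·(L/(gh_f))^5.2]^0.04
LQ²/(gh_f) = 0.8117; L/(gh_f) = 7.276
Term 1 = ε^1.25·(…)^4.75 = 3.57×10^-6; Term 2 = ν·Q^9.4·(…)^5.2 = 2.57×10^-6
D = 0.66·(3.57×10^-6 + 2.57×10^-6)^0.04 = 0.4084 m = 408 mm
Check: V = 2.55 m/s, Re = 4.10×10^5, f = 0.01612, h_f = 27.7 m ≈ 29.7 m ✓

D ≈ 408 mm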